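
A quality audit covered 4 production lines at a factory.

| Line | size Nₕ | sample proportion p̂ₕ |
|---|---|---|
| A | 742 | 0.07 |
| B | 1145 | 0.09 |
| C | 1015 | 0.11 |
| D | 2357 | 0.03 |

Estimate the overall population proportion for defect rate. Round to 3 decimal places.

0.064

N = 742 + 1145 + 1015 + 2357 = 5259.
Overall proportion = Σ (Nₕ/N)·p̂ₕ.
Σ Nₕp̂ₕ = 51.94 + 103.05 + 111.65 + 70.71 = 337.35.
337.35 / 5259 = 0.06415... → 0.064.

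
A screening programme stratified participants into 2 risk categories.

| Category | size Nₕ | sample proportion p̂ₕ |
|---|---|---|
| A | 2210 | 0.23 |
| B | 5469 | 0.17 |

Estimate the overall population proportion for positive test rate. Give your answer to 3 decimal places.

0.187

Wₕ = Nₕ/N with N = 7679: 0.2878, 0.7122.
p̂_st = 0.2878·0.23 + 0.7122·0.17 ≈ 0.18727... → 0.187.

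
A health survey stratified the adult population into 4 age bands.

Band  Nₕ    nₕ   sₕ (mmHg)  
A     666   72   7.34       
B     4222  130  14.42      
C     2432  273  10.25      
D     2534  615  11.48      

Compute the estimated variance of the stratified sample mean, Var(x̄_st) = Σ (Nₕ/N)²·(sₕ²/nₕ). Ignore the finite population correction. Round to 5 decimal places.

0.33466

N = 9854. Term for each stratum: Wₕ²sₕ²/nₕ.
Var(x̄_st) = 0.00341809 + 0.29362871 + 0.02344159 + 0.01417088 = 0.33465926 → 0.33466.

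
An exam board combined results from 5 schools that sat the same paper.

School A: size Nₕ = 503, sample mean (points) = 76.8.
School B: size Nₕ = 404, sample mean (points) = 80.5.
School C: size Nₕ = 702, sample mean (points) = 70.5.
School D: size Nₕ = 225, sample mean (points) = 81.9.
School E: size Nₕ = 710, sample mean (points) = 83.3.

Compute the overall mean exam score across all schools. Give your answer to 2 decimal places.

x̄_st = (Σ Nₕx̄ₕ) / (Σ Nₕ) = (503·76.8 + 404·80.5 + 702·70.5 + 225·81.9 + 710·83.3) / 2544
= 198213.9 / 2544 = 77.9143... → 77.91.

77.91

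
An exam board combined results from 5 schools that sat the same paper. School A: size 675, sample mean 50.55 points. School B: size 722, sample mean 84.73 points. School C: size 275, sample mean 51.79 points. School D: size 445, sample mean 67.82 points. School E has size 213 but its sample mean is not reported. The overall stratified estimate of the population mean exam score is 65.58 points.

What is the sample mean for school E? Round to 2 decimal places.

61.42

N = 675 + 722 + 275 + 445 + 213 = 2330.
Overall total = μ·N = 65.58·2330 = 152801.4.
Subtract the known strata: 675·50.55 + 722·84.73 + 275·51.79 + 445·67.82 = 139718.46.
Remaining total for school E: 152801.4 − 139718.46 = 13082.94.
Divide by its size: 13082.94 / 213 = 61.4223... → 61.42.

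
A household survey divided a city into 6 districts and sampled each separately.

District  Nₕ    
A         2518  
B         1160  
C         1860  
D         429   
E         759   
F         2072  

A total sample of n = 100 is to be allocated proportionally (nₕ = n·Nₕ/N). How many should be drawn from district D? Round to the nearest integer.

5

N = 2518 + 1160 + 1860 + 429 + 759 + 2072 = 8798.
n_D = 100·429/8798 = 4.876... → 5.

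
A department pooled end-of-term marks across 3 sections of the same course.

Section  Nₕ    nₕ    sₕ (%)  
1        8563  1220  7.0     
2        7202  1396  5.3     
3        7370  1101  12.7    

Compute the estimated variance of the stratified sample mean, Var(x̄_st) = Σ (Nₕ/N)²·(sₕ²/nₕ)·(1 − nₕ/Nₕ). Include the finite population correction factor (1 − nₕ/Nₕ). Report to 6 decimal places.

N = 23135; Wₕ = Nₕ/N.
section 1: (8563/23135)²·7.0²/1220·(1 − 1220/8563) = 0.004718421
section 2: (7202/23135)²·5.3²/1396·(1 − 1396/7202) = 0.001572018
section 3: (7370/23135)²·12.7²/1101·(1 − 1101/7370) = 0.012645816
Sum = 0.018936256 → 0.018936.

0.018936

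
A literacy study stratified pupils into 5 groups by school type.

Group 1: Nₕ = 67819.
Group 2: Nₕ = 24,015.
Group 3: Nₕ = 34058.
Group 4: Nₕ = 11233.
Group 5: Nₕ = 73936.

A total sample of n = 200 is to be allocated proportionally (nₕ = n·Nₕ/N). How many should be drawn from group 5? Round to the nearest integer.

70

Share of group 5 = 73936/211061 = 0.35031.
Allocate 200 × 0.35031 = 70.061... → 70.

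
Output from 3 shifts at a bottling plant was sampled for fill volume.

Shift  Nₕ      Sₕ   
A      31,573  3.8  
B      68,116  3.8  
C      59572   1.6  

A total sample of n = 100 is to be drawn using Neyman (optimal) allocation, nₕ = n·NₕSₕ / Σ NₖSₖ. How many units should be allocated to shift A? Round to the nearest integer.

Σ NₕSₕ = 31573·3.8 + 68116·3.8 + 59572·1.6 = 474133.4.
Share for A: 119977.4/474133.4 = 0.25305.
n_A = 100 × 0.25305 = 25.305... → 25.

25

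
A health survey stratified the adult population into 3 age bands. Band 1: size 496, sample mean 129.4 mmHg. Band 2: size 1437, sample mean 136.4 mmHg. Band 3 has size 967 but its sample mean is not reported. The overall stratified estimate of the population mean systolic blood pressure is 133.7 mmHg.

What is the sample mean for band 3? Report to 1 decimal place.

131.9

N = 496 + 1437 + 967 = 2900.
Overall total = μ·N = 133.7·2900 = 387730.
Subtract the known strata: 496·129.4 + 1437·136.4 = 260189.2.
Remaining total for band 3: 387730 − 260189.2 = 127540.8.
Divide by its size: 127540.8 / 967 = 131.893... → 131.9.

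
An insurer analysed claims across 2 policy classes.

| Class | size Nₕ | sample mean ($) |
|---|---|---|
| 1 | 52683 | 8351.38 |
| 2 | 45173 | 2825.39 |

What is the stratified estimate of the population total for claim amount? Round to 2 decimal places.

567607095.01

Population total = Σ Nₕ·x̄ₕ (each stratum's size times its mean).
52683·8351.38 + 45173·2825.39 = 439975752.54 + 127631342.47 = 567607095.01.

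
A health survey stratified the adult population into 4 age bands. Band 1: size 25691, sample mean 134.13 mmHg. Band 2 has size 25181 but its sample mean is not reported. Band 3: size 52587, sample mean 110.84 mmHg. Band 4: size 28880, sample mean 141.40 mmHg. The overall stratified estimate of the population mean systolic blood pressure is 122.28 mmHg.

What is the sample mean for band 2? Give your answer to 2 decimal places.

112.15

N = 25691 + 25181 + 52587 + 28880 = 132339.
Overall total = μ·N = 122.28·132339 = 16182412.92.
Subtract the known strata: 25691·134.13 + 52587·110.84 + 28880·141.40 = 13358308.91.
Remaining total for band 2: 16182412.92 − 13358308.91 = 2824104.01.
Divide by its size: 2824104.01 / 25181 = 112.1522... → 112.15.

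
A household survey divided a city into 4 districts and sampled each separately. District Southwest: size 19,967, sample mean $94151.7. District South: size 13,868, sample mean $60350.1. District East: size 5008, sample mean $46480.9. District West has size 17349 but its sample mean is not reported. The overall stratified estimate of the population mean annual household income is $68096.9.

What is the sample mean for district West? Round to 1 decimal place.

Σ Nₕx̄ₕ = N·μ, so 17349·x̄_West = 56192·68096.9 − (19967·94151.7 + 13868·60350.1 + 5008·46480.9).
= 3826501004.8 − 2949638527.9 = 876862476.9.
x̄_West = 876862476.9 / 17349 = 50542.537... → 50542.5.

50542.5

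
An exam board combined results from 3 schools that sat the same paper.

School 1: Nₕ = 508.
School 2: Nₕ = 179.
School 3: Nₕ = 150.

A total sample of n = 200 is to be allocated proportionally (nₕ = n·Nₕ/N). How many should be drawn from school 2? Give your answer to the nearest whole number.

43

Share of school 2 = 179/837 = 0.21386.
Allocate 200 × 0.21386 = 42.772... → 43.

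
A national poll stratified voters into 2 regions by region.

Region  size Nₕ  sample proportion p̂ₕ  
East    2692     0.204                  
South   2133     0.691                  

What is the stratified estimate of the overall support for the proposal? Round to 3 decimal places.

0.419

N = 2692 + 2133 = 4825.
Overall proportion = Σ (Nₕ/N)·p̂ₕ.
Σ Nₕp̂ₕ = 549.168 + 1473.903 = 2023.071.
2023.071 / 4825 = 0.41929... → 0.419.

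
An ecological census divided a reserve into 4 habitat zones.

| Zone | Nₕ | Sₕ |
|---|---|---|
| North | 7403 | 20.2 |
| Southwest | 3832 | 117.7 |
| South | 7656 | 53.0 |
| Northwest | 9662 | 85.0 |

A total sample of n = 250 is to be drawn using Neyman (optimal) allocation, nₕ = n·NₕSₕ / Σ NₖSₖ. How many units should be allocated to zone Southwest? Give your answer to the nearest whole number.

Σ NₕSₕ = 7403·20.2 + 3832·117.7 + 7656·53.0 + 9662·85.0 = 1827605.
Share for Southwest: 451026.4/1827605 = 0.24679.
n_Southwest = 250 × 0.24679 = 61.696... → 62.

62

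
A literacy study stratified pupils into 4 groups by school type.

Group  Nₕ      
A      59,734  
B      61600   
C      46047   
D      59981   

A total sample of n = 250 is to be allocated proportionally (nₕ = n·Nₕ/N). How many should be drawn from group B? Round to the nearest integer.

Share of group B = 61600/227362 = 0.27093.
Allocate 250 × 0.27093 = 67.733... → 68.

68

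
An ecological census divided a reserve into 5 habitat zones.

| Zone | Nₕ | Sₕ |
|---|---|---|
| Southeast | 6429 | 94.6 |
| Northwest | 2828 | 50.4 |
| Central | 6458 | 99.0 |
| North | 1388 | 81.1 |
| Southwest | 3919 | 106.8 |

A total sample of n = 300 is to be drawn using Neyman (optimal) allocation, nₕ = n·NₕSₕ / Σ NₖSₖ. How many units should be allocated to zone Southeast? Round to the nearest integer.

95

Σ NₕSₕ = 6429·94.6 + 2828·50.4 + 6458·99.0 + 1388·81.1 + 3919·106.8 = 1921172.6.
Share for Southeast: 608183.4/1921172.6 = 0.31657.
n_Southeast = 300 × 0.31657 = 94.971... → 95.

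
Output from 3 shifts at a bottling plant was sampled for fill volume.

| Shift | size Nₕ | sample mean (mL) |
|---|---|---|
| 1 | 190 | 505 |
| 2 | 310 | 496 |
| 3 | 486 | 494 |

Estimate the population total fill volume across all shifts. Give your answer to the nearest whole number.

489794

Population total = Σ Nₕ·x̄ₕ (each stratum's size times its mean).
190·505 + 310·496 + 486·494 = 95950 + 153760 + 240084 = 489794.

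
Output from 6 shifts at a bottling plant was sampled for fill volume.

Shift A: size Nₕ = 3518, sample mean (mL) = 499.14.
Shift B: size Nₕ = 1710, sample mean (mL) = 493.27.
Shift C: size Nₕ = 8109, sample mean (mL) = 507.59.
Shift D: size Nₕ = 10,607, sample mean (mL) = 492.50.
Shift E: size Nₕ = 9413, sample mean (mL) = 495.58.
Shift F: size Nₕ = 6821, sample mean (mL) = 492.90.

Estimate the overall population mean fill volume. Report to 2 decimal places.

N = 3518 + 1710 + 8109 + 10607 + 9413 + 6821 = 40178.
Overall mean = Σ (Nₕ/N)·x̄ₕ — weight by population share, not a simple average.
Σ Nₕx̄ₕ = 3518·499.14 + 1710·493.27 + 8109·507.59 + 10607·492.50 + 9413·495.58 + 6821·492.90 = 1755974.52 + 843491.7 + 4116047.31 + 5223947.5 + 4664894.54 + 3362070.9 = 19966426.47.
Divide by N: 19966426.47 / 40178 = 496.9492... → 496.95.

496.95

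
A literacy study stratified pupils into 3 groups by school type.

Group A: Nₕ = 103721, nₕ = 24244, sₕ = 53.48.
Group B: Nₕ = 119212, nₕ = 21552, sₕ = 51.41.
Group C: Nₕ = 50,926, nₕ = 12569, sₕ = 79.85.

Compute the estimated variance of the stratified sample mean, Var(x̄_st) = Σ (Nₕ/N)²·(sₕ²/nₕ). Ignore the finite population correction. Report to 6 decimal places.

0.057702

N = 273859. Term for each stratum: Wₕ²sₕ²/nₕ.
Var(x̄_st) = 0.016922241 + 0.023237721 + 0.017541802 = 0.057701765 → 0.057702.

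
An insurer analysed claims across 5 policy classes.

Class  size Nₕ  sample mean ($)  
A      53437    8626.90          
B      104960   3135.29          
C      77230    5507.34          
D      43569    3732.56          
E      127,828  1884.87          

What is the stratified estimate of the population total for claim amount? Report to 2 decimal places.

A: 53437·8626.90 = 460995655.3
B: 104960·3135.29 = 329080038.4
C: 77230·5507.34 = 425331868.2
D: 43569·3732.56 = 162623906.64
E: 127828·1884.87 = 240939162.36
τ̂ = Σ Nₕx̄ₕ = 1618970630.90.

1618970630.90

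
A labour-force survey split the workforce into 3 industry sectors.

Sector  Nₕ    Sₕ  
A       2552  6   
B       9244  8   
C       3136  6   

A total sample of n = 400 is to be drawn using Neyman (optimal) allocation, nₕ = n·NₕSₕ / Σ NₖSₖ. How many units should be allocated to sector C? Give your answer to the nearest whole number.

70

Σ NₕSₕ = 2552·6 + 9244·8 + 3136·6 = 108080.
Share for C: 18816/108080 = 0.17409.
n_C = 400 × 0.17409 = 69.637... → 70.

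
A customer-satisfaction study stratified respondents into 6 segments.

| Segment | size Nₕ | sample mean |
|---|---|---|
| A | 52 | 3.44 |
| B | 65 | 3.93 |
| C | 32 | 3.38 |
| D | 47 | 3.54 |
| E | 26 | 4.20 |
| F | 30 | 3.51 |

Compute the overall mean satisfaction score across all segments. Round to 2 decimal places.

N = 252; weights Wₕ = Nₕ/N = (0.2063, 0.2579, 0.1270, 0.1865, 0.1032, 0.1190).
x̄_st = Σ Wₕ·x̄ₕ = 0.2063·3.44 + 0.2579·3.93 + 0.1270·3.38 + 0.1865·3.54 + 0.1032·4.20 + 0.1190·3.51 ≈ 3.6642...
→ 3.66.

3.66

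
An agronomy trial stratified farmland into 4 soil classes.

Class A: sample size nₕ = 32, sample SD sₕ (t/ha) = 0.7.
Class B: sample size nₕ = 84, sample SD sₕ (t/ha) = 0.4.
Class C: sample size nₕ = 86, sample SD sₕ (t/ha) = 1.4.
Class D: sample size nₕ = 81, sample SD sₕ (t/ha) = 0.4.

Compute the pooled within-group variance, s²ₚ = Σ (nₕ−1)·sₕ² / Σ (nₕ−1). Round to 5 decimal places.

0.74505

A: (32−1)·0.7² = 31·0.49 = 15.19
B: (84−1)·0.4² = 83·0.16 = 13.28
C: (86−1)·1.4² = 85·1.96 = 166.6
D: (81−1)·0.4² = 80·0.16 = 12.8
Numerator = 207.87; denominator = Σ(nₕ−1) = 279.
s²ₚ = 207.87/279 = 0.7450538... → 0.74505.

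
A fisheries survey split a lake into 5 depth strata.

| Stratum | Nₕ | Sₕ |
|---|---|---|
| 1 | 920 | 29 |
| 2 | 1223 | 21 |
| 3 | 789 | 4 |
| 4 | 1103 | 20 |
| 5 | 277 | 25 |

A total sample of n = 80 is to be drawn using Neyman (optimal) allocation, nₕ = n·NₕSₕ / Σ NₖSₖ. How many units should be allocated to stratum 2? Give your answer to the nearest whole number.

24

1: NₕSₕ = 920·29 = 26680
2: NₕSₕ = 1223·21 = 25683
3: NₕSₕ = 789·4 = 3156
4: NₕSₕ = 1103·20 = 22060
5: NₕSₕ = 277·25 = 6925
Σ NₕSₕ = 84504.
n_2 = 80·25683/84504 = 24.314... → 24.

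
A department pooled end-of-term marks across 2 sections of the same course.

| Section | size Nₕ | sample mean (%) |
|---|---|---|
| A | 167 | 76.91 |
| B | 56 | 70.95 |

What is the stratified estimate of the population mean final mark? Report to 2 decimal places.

75.41

N = 223; weights Wₕ = Nₕ/N = (0.7489, 0.2511).
x̄_st = Σ Wₕ·x̄ₕ = 0.7489·76.91 + 0.2511·70.95 ≈ 75.4133...
→ 75.41.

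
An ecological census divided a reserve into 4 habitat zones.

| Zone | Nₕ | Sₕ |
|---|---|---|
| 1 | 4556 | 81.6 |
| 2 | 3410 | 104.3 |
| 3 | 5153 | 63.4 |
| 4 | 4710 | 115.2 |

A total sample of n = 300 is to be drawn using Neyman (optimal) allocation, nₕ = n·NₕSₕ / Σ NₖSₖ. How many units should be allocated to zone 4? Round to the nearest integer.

Σ NₕSₕ = 4556·81.6 + 3410·104.3 + 5153·63.4 + 4710·115.2 = 1596724.8.
Share for 4: 542592/1596724.8 = 0.33982.
n_4 = 300 × 0.33982 = 101.945... → 102.

102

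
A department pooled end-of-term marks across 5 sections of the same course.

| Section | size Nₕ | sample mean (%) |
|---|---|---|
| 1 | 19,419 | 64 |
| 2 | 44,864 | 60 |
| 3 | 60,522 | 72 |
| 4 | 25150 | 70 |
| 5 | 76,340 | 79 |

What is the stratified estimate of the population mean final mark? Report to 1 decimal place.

71.1

x̄_st = (Σ Nₕx̄ₕ) / (Σ Nₕ) = (19419·64 + 44864·60 + 60522·72 + 25150·70 + 76340·79) / 226295
= 16083600 / 226295 = 71.074... → 71.1.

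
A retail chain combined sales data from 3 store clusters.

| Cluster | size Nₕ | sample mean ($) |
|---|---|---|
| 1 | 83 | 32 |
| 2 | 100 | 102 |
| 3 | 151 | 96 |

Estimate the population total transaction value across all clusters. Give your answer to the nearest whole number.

Estimate total by summing Nₕ·x̄ₕ over strata.
83·32 + 100·102 + 151·96 = 2656 + 10200 + 14496 = 27352.

27352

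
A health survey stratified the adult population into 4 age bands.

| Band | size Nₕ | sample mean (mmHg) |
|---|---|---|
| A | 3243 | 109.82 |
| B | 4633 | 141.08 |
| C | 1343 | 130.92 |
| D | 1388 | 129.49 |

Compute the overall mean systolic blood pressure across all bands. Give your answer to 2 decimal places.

128.72

N = 10607; weights Wₕ = Nₕ/N = (0.3057, 0.4368, 0.1266, 0.1309).
x̄_st = Σ Wₕ·x̄ₕ = 0.3057·109.82 + 0.4368·141.08 + 0.1266·130.92 + 0.1309·129.49 ≈ 128.7195...
→ 128.72.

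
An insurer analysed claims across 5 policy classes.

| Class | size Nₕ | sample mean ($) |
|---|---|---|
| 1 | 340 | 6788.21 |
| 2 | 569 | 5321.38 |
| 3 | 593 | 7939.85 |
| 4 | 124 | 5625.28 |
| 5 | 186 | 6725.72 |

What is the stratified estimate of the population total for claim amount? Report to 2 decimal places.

11992706.31

Estimate total by summing Nₕ·x̄ₕ over strata.
340·6788.21 + 569·5321.38 + 593·7939.85 + 124·5625.28 + 186·6725.72 = 2307991.4 + 3027865.22 + 4708331.05 + 697534.72 + 1250983.92 = 11992706.31.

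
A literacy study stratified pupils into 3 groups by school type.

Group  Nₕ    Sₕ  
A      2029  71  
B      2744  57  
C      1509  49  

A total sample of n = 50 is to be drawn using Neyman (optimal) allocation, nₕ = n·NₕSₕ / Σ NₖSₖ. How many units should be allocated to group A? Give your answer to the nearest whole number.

19

A: NₕSₕ = 2029·71 = 144059
B: NₕSₕ = 2744·57 = 156408
C: NₕSₕ = 1509·49 = 73941
Σ NₕSₕ = 374408.
n_A = 50·144059/374408 = 19.238... → 19.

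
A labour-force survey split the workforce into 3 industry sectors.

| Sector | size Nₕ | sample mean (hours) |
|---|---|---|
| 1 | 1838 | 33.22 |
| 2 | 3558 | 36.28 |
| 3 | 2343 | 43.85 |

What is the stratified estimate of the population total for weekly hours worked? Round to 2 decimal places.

Estimate total by summing Nₕ·x̄ₕ over strata.
1838·33.22 + 3558·36.28 + 2343·43.85 = 61058.36 + 129084.24 + 102740.55 = 292883.15.

292883.15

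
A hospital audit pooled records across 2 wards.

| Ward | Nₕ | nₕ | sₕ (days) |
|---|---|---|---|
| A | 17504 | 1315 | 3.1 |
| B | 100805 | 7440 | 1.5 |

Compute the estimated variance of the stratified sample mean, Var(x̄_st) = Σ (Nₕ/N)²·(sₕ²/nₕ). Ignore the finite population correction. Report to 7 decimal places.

0.0003795

N = 118309; Wₕ = Nₕ/N.
ward A: (17504/118309)²·3.1²/1315 = 0.0001599693
ward B: (100805/118309)²·1.5²/7440 = 0.0002195524
Sum = 0.0003795217 → 0.0003795.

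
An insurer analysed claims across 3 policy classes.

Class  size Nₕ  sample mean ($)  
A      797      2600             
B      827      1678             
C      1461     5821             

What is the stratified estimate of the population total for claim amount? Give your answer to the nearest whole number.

Estimate total by summing Nₕ·x̄ₕ over strata.
797·2600 + 827·1678 + 1461·5821 = 2072200 + 1387706 + 8504481 = 11964387.

11964387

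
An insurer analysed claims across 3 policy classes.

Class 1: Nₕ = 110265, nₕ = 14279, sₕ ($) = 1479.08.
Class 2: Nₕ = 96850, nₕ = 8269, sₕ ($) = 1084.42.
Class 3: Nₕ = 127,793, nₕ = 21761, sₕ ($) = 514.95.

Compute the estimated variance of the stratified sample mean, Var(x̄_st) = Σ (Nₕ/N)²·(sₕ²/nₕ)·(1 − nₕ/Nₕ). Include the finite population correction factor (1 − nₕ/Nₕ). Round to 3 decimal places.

N = 334908; Wₕ = Nₕ/N.
class 1: (110265/334908)²·1479.08²/14279·(1 − 14279/110265) = 14.457063
class 2: (96850/334908)²·1084.42²/8269·(1 − 8269/96850) = 10.877553
class 3: (127793/334908)²·514.95²/21761·(1 − 21761/127793) = 1.472124
Sum = 26.806739 → 26.807.

26.807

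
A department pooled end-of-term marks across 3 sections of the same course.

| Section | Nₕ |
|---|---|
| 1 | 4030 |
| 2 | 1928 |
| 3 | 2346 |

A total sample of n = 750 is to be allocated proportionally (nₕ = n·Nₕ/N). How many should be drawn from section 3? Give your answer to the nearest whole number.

Share of section 3 = 2346/8304 = 0.28251.
Allocate 750 × 0.28251 = 211.886... → 212.

212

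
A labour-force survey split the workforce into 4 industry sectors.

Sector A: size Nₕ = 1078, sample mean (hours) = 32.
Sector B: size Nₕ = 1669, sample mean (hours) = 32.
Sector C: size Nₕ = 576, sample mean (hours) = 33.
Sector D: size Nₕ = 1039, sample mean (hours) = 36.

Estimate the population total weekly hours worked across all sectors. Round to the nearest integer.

144316

A: 1078·32 = 34496
B: 1669·32 = 53408
C: 576·33 = 19008
D: 1039·36 = 37404
τ̂ = Σ Nₕx̄ₕ = 144316.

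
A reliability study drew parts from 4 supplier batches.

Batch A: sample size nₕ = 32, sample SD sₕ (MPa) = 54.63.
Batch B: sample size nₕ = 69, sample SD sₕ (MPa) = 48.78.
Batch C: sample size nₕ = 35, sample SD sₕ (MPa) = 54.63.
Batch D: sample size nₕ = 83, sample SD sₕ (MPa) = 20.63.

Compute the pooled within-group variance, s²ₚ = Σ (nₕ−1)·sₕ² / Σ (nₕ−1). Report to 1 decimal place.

A: (32−1)·54.63² = 31·2984.4369 = 92517.5439
B: (69−1)·48.78² = 68·2379.4884 = 161805.2112
C: (35−1)·54.63² = 34·2984.4369 = 101470.8546
D: (83−1)·20.63² = 82·425.5969 = 34898.9458
Numerator = 390692.5555; denominator = Σ(nₕ−1) = 215.
s²ₚ = 390692.5555/215 = 1817.175... → 1817.2.

1817.2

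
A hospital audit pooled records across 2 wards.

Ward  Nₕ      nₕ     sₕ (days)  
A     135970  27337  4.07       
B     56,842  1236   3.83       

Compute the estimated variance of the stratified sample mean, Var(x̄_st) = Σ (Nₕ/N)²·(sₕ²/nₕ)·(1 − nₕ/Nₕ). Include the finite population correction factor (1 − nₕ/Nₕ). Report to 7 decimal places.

N = 192812. Term for each stratum: Wₕ²sₕ²/nₕ·(1−nₕ/Nₕ).
Var(x̄_st) = 0.0002407547 + 0.0010090251 = 0.0012497798 → 0.0012498.

0.0012498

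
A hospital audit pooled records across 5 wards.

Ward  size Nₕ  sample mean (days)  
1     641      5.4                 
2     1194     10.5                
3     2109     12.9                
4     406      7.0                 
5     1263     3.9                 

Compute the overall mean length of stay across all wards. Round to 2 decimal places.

9.08

N = 641 + 1194 + 2109 + 406 + 1263 = 5613.
Weight each subgroup mean by Nₕ/N and sum.
Σ Nₕx̄ₕ = 641·5.4 + 1194·10.5 + 2109·12.9 + 406·7.0 + 1263·3.9 = 3461.4 + 12537 + 27206.1 + 2842 + 4925.7 = 50972.2.
Divide by N: 50972.2 / 5613 = 9.0811... → 9.08.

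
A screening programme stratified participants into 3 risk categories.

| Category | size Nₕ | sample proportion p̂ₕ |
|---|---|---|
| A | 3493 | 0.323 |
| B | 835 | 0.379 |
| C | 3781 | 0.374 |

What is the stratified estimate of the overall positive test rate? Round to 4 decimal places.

Wₕ = Nₕ/N with N = 8109: 0.4308, 0.1030, 0.4663.
p̂_st = 0.4308·0.323 + 0.1030·0.379 + 0.4663·0.374 ≈ 0.352546... → 0.3525.

0.3525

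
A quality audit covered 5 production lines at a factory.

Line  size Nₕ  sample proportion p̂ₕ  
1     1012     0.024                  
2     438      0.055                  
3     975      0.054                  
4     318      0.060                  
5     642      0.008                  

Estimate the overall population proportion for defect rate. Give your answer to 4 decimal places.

0.0370

N = 1012 + 438 + 975 + 318 + 642 = 3385.
Overall proportion = Σ (Nₕ/N)·p̂ₕ.
Σ Nₕp̂ₕ = 24.288 + 24.09 + 52.65 + 19.08 + 5.136 = 125.244.
125.244 / 3385 = 0.037000... → 0.0370.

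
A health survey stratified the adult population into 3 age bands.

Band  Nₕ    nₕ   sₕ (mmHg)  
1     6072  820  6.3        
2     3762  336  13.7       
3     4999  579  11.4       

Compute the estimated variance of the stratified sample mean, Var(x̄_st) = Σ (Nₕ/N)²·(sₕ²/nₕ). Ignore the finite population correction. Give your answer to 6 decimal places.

0.069537

N = 14833; Wₕ = Nₕ/N.
band 1: (6072/14833)²·6.3²/820 = 0.008110970
band 2: (3762/14833)²·13.7²/336 = 0.035932005
band 3: (4999/14833)²·11.4²/579 = 0.025494084
Sum = 0.069537059 → 0.069537.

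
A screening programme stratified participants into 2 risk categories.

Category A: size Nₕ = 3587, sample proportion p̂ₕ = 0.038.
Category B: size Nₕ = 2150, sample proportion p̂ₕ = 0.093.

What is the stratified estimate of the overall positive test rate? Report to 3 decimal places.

0.059

N = 3587 + 2150 = 5737.
Overall proportion = Σ (Nₕ/N)·p̂ₕ.
Σ Nₕp̂ₕ = 136.306 + 199.95 = 336.256.
336.256 / 5737 = 0.05861... → 0.059.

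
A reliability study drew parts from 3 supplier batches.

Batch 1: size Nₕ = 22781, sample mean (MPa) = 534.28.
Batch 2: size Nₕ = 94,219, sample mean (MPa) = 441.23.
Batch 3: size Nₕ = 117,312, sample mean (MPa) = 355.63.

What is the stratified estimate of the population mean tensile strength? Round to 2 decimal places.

x̄_st = (Σ Nₕx̄ₕ) / (Σ Nₕ) = (22781·534.28 + 94219·441.23 + 117312·355.63) / 234312
= 95463348.61 / 234312 = 407.4198... → 407.42.

407.42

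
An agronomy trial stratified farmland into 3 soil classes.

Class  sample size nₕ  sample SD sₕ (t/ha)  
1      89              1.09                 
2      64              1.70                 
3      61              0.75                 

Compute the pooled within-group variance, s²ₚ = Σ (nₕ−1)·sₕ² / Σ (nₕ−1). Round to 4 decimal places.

Degrees of freedom: 88 + 63 + 60 = 211.
Σ(nₕ−1)sₕ² = 88·1.1881 + 63·2.89 + 60·0.5625 = 320.3728.
s²ₚ = 320.3728 / 211 = 1.518355... → 1.5184.

1.5184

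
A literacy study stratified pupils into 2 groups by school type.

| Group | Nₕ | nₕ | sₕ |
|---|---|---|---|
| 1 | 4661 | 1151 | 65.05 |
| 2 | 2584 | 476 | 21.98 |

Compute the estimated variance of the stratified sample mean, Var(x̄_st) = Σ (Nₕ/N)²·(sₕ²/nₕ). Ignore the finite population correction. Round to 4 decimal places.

N = 7245; Wₕ = Nₕ/N.
group 1: (4661/7245)²·65.05²/1151 = 1.5216007
group 2: (2584/7245)²·21.98²/476 = 0.1291090
Sum = 1.6507098 → 1.6507.

1.6507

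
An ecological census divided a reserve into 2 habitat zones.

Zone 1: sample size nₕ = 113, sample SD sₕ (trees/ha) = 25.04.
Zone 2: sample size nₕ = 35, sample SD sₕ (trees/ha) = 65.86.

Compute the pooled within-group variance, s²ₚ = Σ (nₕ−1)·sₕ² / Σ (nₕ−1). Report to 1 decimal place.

Degrees of freedom: 112 + 34 = 146.
Σ(nₕ−1)sₕ² = 112·627.0016 + 34·4337.5396 = 217700.5256.
s²ₚ = 217700.5256 / 146 = 1491.099... → 1491.1.

1491.1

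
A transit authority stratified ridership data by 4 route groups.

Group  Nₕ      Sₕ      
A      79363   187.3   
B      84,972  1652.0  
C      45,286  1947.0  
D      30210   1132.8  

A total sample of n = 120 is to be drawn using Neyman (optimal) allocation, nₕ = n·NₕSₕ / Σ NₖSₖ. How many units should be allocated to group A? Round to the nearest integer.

Σ NₕSₕ = 79363·187.3 + 84972·1652.0 + 45286·1947.0 + 30210·1132.8 = 277632163.9.
Share for A: 14864689.9/277632163.9 = 0.05354.
n_A = 120 × 0.05354 = 6.425... → 6.

6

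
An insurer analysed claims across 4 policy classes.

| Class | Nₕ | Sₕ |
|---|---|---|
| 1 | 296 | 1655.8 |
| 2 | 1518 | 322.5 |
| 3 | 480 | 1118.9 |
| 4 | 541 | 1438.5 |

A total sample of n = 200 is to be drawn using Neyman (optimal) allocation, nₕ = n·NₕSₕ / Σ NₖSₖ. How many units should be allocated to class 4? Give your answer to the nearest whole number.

68

Σ NₕSₕ = 296·1655.8 + 1518·322.5 + 480·1118.9 + 541·1438.5 = 2294972.3.
Share for 4: 778228.5/2294972.3 = 0.33910.
n_4 = 200 × 0.33910 = 67.820... → 68.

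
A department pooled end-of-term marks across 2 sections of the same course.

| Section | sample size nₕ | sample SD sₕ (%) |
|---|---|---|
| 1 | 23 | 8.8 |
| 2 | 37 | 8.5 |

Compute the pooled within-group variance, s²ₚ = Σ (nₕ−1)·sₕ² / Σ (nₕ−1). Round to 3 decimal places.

1: (23−1)·8.8² = 22·77.44 = 1703.68
2: (37−1)·8.5² = 36·72.25 = 2601
Numerator = 4304.68; denominator = Σ(nₕ−1) = 58.
s²ₚ = 4304.68/58 = 74.21862... → 74.219.

74.219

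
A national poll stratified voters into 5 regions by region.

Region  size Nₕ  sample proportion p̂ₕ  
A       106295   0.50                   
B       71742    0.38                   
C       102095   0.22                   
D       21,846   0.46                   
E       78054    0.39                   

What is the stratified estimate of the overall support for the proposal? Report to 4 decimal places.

Wₕ = Nₕ/N with N = 380032: 0.2797, 0.1888, 0.2686, 0.0575, 0.2054.
p̂_st = 0.2797·0.50 + 0.1888·0.38 + 0.2686·0.22 + 0.0575·0.46 + 0.2054·0.39 ≈ 0.377233... → 0.3772.

0.3772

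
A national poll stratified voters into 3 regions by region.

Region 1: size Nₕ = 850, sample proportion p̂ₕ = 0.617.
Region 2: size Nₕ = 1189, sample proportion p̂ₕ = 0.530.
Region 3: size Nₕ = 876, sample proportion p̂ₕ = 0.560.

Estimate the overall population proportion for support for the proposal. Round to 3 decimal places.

0.564

N = 850 + 1189 + 876 = 2915.
Overall proportion = Σ (Nₕ/N)·p̂ₕ.
Σ Nₕp̂ₕ = 524.45 + 630.17 + 490.56 = 1645.18.
1645.18 / 2915 = 0.56438... → 0.564.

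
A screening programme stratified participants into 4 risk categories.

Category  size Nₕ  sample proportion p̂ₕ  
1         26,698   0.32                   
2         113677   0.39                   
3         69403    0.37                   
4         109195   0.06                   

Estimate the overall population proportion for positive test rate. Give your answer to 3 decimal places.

0.267

N = 26698 + 113677 + 69403 + 109195 = 318973.
Overall proportion = Σ (Nₕ/N)·p̂ₕ.
Σ Nₕp̂ₕ = 8543.36 + 44334.03 + 25679.11 + 6551.7 = 85108.2.
85108.2 / 318973 = 0.26682... → 0.267.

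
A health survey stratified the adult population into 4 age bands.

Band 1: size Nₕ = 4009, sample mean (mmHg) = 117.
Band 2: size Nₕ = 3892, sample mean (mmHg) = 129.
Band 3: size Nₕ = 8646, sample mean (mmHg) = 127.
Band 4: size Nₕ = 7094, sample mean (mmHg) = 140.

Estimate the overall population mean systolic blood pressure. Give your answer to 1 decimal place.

N = 4009 + 3892 + 8646 + 7094 = 23641.
Overall mean = Σ (Nₕ/N)·x̄ₕ — weight by population share, not a simple average.
Σ Nₕx̄ₕ = 4009·117 + 3892·129 + 8646·127 + 7094·140 = 469053 + 502068 + 1098042 + 993160 = 3062323.
Divide by N: 3062323 / 23641 = 129.534... → 129.5.

129.5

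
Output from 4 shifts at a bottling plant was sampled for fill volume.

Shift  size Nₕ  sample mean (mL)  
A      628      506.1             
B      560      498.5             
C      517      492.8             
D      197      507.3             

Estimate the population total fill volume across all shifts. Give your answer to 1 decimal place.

A: 628·506.1 = 317830.8
B: 560·498.5 = 279160
C: 517·492.8 = 254777.6
D: 197·507.3 = 99938.1
τ̂ = Σ Nₕx̄ₕ = 951706.5.

951706.5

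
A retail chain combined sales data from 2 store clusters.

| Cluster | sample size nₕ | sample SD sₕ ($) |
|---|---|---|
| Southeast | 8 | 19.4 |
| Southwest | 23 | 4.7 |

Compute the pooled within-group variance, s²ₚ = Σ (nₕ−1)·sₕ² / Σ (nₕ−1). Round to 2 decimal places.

107.60

Degrees of freedom: 7 + 22 = 29.
Σ(nₕ−1)sₕ² = 7·376.36 + 22·22.09 = 3120.5.
s²ₚ = 3120.5 / 29 = 107.6034... → 107.60.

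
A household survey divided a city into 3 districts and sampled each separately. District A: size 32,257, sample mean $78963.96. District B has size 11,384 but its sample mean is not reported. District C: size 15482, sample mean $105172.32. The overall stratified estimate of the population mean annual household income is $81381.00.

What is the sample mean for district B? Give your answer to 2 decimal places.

Σ Nₕx̄ₕ = N·μ, so 11384·x̄_B = 59123·81381.00 − (32257·78963.96 + 15482·105172.32).
= 4811488863 − 4175418315.96 = 636070547.04.
x̄_B = 636070547.04 / 11384 = 55874.0818... → 55874.08.

55874.08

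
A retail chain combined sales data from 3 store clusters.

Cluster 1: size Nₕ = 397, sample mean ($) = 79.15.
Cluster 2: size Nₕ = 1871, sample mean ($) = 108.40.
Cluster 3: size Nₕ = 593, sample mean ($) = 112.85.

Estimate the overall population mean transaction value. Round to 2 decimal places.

105.26

N = 2861; weights Wₕ = Nₕ/N = (0.1388, 0.6540, 0.2073).
x̄_st = Σ Wₕ·x̄ₕ = 0.1388·79.15 + 0.6540·108.40 + 0.2073·112.85 ≈ 105.2635...
→ 105.26.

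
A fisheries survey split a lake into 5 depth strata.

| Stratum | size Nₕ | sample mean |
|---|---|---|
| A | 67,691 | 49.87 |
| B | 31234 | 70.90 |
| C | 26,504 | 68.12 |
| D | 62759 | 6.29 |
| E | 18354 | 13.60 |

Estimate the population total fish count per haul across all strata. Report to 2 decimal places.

A: 67691·49.87 = 3375750.17
B: 31234·70.90 = 2214490.6
C: 26504·68.12 = 1805452.48
D: 62759·6.29 = 394754.11
E: 18354·13.60 = 249614.4
τ̂ = Σ Nₕx̄ₕ = 8040061.76.

8040061.76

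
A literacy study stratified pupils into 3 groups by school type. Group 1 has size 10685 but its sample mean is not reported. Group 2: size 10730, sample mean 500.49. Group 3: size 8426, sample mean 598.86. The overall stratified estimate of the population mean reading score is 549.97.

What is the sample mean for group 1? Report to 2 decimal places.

Σ Nₕx̄ₕ = N·μ, so 10685·x̄_1 = 29841·549.97 − (10730·500.49 + 8426·598.86).
= 16411654.77 − 10416252.06 = 5995402.71.
x̄_1 = 5995402.71 / 10685 = 561.1046... → 561.10.

561.10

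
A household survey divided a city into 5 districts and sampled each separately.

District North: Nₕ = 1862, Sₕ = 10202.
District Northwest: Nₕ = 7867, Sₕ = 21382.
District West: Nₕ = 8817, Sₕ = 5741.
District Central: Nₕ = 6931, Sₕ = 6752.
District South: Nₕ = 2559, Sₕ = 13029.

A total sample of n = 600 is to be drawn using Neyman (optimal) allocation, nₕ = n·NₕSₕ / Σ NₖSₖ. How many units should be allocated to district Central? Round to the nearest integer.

Σ NₕSₕ = 1862·10202 + 7867·21382 + 8817·5741 + 6931·6752 + 2559·13029 = 317966038.
Share for Central: 46798112/317966038 = 0.14718.
n_Central = 600 × 0.14718 = 88.308... → 88.

88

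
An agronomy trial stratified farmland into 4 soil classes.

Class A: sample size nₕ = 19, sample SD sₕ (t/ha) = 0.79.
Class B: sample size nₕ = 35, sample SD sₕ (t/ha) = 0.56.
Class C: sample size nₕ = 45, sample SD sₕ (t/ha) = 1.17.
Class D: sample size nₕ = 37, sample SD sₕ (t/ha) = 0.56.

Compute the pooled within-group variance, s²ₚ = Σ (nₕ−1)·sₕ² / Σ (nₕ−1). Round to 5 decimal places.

A: (19−1)·0.79² = 18·0.6241 = 11.2338
B: (35−1)·0.56² = 34·0.3136 = 10.6624
C: (45−1)·1.17² = 44·1.3689 = 60.2316
D: (37−1)·0.56² = 36·0.3136 = 11.2896
Numerator = 93.4174; denominator = Σ(nₕ−1) = 132.
s²ₚ = 93.4174/132 = 0.7077076... → 0.70771.

0.70771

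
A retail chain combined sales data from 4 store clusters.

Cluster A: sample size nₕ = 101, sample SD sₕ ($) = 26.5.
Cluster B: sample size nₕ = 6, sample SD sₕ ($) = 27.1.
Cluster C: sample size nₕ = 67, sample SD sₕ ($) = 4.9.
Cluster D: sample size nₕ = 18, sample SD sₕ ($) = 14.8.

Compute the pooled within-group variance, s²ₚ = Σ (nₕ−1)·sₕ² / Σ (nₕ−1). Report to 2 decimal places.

421.31

A: (101−1)·26.5² = 100·702.25 = 70225
B: (6−1)·27.1² = 5·734.41 = 3672.05
C: (67−1)·4.9² = 66·24.01 = 1584.66
D: (18−1)·14.8² = 17·219.04 = 3723.68
Numerator = 79205.39; denominator = Σ(nₕ−1) = 188.
s²ₚ = 79205.39/188 = 421.3053... → 421.31.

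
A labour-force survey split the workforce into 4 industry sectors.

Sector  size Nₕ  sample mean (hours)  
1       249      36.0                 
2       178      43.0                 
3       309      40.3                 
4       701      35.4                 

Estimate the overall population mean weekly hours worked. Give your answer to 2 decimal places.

37.50

x̄_st = (Σ Nₕx̄ₕ) / (Σ Nₕ) = (249·36.0 + 178·43.0 + 309·40.3 + 701·35.4) / 1437
= 53886.1 / 1437 = 37.4990... → 37.50.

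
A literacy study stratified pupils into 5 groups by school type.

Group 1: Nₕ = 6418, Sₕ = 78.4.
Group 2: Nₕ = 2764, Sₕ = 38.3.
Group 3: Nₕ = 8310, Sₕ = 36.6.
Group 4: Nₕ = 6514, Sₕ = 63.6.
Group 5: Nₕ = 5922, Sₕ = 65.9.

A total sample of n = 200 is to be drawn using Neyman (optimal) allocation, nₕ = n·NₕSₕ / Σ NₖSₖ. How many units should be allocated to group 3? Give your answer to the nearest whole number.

35

1: NₕSₕ = 6418·78.4 = 503171.2
2: NₕSₕ = 2764·38.3 = 105861.2
3: NₕSₕ = 8310·36.6 = 304146
4: NₕSₕ = 6514·63.6 = 414290.4
5: NₕSₕ = 5922·65.9 = 390259.8
Σ NₕSₕ = 1717728.6.
n_3 = 200·304146/1717728.6 = 35.413... → 35.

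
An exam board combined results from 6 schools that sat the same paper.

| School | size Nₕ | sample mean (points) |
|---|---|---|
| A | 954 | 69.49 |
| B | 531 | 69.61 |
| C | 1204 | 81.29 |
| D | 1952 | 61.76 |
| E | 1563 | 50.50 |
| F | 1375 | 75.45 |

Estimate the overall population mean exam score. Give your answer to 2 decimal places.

N = 7579; weights Wₕ = Nₕ/N = (0.1259, 0.0701, 0.1589, 0.2576, 0.2062, 0.1814).
x̄_st = Σ Wₕ·x̄ₕ = 0.1259·69.49 + 0.0701·69.61 + 0.1589·81.29 + 0.2576·61.76 + 0.2062·50.50 + 0.1814·75.45 ≈ 66.5471...
→ 66.55.

66.55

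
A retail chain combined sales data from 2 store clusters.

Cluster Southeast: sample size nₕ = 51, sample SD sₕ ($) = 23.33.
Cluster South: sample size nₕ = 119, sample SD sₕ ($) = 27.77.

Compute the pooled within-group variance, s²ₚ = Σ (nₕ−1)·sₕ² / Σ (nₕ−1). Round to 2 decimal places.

703.65

Degrees of freedom: 50 + 118 = 168.
Σ(nₕ−1)sₕ² = 50·544.2889 + 118·771.1729 = 118212.8472.
s²ₚ = 118212.8472 / 168 = 703.6479 → 703.65.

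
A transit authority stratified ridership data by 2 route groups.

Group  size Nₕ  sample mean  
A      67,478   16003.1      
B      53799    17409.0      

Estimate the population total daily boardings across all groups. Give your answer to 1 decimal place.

A: 67478·16003.1 = 1079857181.8
B: 53799·17409.0 = 936586791
τ̂ = Σ Nₕx̄ₕ = 2016443972.8.

2016443972.8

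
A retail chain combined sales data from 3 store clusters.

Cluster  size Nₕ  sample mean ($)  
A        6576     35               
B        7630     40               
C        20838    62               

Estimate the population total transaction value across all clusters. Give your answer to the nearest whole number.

Population total = Σ Nₕ·x̄ₕ (each stratum's size times its mean).
6576·35 + 7630·40 + 20838·62 = 230160 + 305200 + 1291956 = 1827316.

1827316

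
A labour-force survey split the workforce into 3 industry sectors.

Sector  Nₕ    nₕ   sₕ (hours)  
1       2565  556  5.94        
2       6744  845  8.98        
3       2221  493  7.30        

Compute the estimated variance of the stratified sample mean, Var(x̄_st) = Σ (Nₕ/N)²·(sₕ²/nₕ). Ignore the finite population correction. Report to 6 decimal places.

N = 11530. Term for each stratum: Wₕ²sₕ²/nₕ.
Var(x̄_st) = 0.003140612 + 0.032649195 + 0.004010858 = 0.039800664 → 0.039801.

0.039801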